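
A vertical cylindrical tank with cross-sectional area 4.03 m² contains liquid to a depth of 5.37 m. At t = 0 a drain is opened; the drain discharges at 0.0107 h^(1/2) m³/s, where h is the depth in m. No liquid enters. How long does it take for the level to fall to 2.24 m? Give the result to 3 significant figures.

With no inflow, A dh/dt = −0.0107 √h.
Separate and integrate: 2(√h − √h₀) = −(0.0107/A) t.
t = 2A(√h₀ − √h)/0.0107 = 2·4.03·(√5.37 − √2.24)/0.0107
  = 8.0600 × (2.3173 − 1.4967) / 0.0107 = 618.18 s.

618 s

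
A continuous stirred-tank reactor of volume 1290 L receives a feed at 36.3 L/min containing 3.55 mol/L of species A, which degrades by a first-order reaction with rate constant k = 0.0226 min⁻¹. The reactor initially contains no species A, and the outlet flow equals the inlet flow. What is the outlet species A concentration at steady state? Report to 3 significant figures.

V dC/dt = Q(C_in − C) − k V C.
At steady state: 0 = Q C_in − (Q + kV) C_ss, so C_ss = Q C_in/(Q + kV).
C_ss = 36.3·3.55/(36.3 + 0.0226·1290) = 128.86/65.454 = 1.9688 mol/L.

1.97 mol/L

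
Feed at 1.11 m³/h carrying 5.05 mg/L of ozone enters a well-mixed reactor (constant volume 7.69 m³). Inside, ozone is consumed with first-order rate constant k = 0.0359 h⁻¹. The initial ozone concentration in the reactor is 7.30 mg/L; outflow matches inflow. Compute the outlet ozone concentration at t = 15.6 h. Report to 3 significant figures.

Accumulation = in − out − consumed: V dC/dt = Q C_in − Q C − k V C.
dC/dt = (Q/V) C_in − (Q/V + k) C; effective rate a = Q/V + k = 0.14434 + 0.0359 = 0.18024 h⁻¹.
C_ss = Q C_in/(Q + kV) = 4.0442 mg/L; C(t) = C_ss + (C₀ − C_ss) e^(−a t).
C(15.6) = 4.0442 + (3.2558)·e^(−0.18024·15.6) = 4.0442 + (3.2558)·0.060097 = 4.2398 mg/L.

4.24 mg/L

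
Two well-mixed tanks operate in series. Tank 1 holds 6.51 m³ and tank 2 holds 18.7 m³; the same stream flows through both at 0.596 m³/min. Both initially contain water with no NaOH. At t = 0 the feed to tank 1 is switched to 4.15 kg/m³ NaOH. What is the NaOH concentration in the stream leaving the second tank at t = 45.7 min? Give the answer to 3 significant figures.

Each tank obeys Vᵢ dCᵢ/dt = Q(Cᵢ₋₁ − Cᵢ), so τᵢ = Vᵢ/Q.
τ₁ = 6.51/0.596 = 10.923 min; τ₂ = 18.7/0.596 = 31.376 min.
Tank 1: C₁ = C_in(1 − e^(−t/τ₁)). Tank 2 (τ₁ ≠ τ₂): C₂ = C_in[1 − (τ₁ e^(−t/τ₁) − τ₂ e^(−t/τ₂))/(τ₁ − τ₂)].
At t = 45.7: e^(−t/τ₁) = 0.015239, e^(−t/τ₂) = 0.23304.
C₂ = 4.15·[1 − (10.923·0.015239 − 31.376·0.23304)/(-20.453)] = 4.15·0.65064 = 2.7002 kg/m³.

2.70 kg/m³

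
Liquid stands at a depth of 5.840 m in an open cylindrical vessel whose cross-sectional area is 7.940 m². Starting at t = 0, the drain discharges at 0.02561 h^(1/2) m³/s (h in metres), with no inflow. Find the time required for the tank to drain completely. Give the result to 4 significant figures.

With no inflow, A dh/dt = −0.02561 √h.
This is separable: 2 d(√h)/dt = −0.02561/A, so √h = √h₀ − (0.02561/(2A)) t.
Tank is empty when √h = 0: t_empty = 2A√h₀/0.02561.
t_empty = 2·7.940·√5.840/0.02561 = 15.8800·2.41661/0.02561 = 1498.47 s.

1498 s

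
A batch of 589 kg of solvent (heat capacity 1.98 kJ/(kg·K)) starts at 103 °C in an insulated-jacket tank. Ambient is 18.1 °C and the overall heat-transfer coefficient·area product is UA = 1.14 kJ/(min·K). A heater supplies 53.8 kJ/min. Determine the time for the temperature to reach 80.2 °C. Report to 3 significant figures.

First-law balance (no shaft work): M c_p dT/dt = −UA(T − T_amb) + Q̇.
τ = M c_p/UA = 1023.0 min; T_ss = T_amb + Q̇/UA = 18.1 + 53.8/1.14 = 65.293 °C.
T(t) = T_ss + (T₀ − T_ss)e^(−t/τ); set T = 80.2:
t = −τ ln[(T − T_ss)/(T₀ − T_ss)] = −1023.0 · ln(0.39534) = 949.36 min.

949 min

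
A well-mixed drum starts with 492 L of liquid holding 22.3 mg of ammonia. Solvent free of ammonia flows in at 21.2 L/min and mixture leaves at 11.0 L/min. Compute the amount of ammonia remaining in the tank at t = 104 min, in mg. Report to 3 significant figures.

Total volume: dV/dt = Q_in − Q_out = 10.200 L/min, so V(t) = 492 + 10.200 t and V(104) = 1552.8 L.
Species balance (pure solvent in): dm/dt = −Q_out · m/V(t).
dm/m = −Q_out dt/(V₀ + 10.200 t); integrating gives ln(m/m₀) = −(Q_out/(Q_in−Q_out)) ln(V/V₀).
m = m₀ (V₀/V)^(Q_out/(Q_in−Q_out)) = 22.3 × (492/1552.8)^(1.0784) = 6.4566 mg.

6.46 mg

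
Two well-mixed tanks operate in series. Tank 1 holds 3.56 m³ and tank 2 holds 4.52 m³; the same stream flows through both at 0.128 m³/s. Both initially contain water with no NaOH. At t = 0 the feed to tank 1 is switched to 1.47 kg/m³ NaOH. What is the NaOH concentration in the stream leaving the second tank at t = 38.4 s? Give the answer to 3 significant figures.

0.507 kg/m³

Time constants: τᵢ = Vᵢ/Q for each well-mixed tank.
τ₁ = 3.56/0.128 = 27.812 s; τ₂ = 4.52/0.128 = 35.312 s.
Tank 1: C₁ = C_in(1 − e^(−t/τ₁)). Tank 2 (τ₁ ≠ τ₂): C₂ = C_in[1 − (τ₁ e^(−t/τ₁) − τ₂ e^(−t/τ₂))/(τ₁ − τ₂)].
At t = 38.4: e^(−t/τ₁) = 0.25141, e^(−t/τ₂) = 0.33708.
C₂ = 1.47·[1 − (27.812·0.25141 − 35.312·0.33708)/(-7.5000)] = 1.47·0.34522 = 0.50748 kg/m³.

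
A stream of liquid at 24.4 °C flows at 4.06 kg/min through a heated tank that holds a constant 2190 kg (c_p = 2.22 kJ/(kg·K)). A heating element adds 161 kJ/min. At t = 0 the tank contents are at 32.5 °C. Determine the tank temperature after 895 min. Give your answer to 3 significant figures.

40.4 °C

Unsteady energy balance on the tank contents: M c_p dT/dt = ṁ c_p (T_in − T) + 161.
τ = M/ṁ = 539.41 min; T_ss = T_in + Q̇/(ṁ c_p) = 24.4 + 161/(4.06·2.22) = 42.263 °C.
Solution: T(t) = T_ss + (T₀ − T_ss) e^(−t/τ).
T(895) = 42.263 + (-9.7627)·e^(−895/539.41) = 42.263 + (-9.7627)·0.19029 = 40.405 °C.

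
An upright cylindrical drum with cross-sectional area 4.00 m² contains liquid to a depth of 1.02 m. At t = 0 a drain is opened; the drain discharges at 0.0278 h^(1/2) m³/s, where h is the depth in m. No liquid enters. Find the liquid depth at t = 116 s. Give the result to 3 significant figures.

A dh/dt = −Q_out = −0.0278 √h.
∫ h^(−1/2) dh = −(0.0278/A) ∫ dt, giving 2√h = 2√h₀ − (0.0278/A) t.
√h = √1.02 − 0.0278·116/(2·4.00) = 1.0100 − 0.40310 = 0.60685.
h = 0.60685² = 0.36827 m.

0.368 m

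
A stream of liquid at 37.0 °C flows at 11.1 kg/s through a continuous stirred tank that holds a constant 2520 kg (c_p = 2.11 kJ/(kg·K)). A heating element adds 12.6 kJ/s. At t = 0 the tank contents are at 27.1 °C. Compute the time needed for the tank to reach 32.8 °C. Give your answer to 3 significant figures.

179 s

M c_p dT/dt = ṁ c_p (T_in − T) + Q̇.
τ = M/ṁ = 227.03 s; T_ss = T_in + Q̇/(ṁ c_p) = 37.538 °C.
T(t) = T_ss + (T₀ − T_ss) e^(−t/τ). Set T = 32.8:
e^(−t/τ) = (32.8 − 37.538)/(27.1 − 37.538) = 0.45392
t = −227.03 · ln(0.45392) = 179.32 s.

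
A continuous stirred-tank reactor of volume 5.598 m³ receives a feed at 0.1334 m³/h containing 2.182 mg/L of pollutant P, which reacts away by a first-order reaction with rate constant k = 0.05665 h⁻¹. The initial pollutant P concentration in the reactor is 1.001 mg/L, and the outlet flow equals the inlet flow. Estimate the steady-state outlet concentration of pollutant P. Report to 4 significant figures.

0.6461 mg/L

V dC/dt = Q(C_in − C) − k V C.
At steady state: 0 = Q C_in − (Q + kV) C_ss, so C_ss = Q C_in/(Q + kV).
C_ss = 0.1334·2.182/(0.1334 + 0.05665·5.598) = 0.291079/0.450527 = 0.646086 mg/L.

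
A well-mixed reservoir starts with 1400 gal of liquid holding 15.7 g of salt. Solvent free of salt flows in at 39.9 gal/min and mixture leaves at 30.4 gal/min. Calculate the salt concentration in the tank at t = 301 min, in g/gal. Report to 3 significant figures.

Let m(t) be the amount of salt. Volume: V(t) = V₀ + (Q_in − Q_out) t = 1400 + 9.5000 t; V(301) = 4259.5 gal.
Solute balance: dm/dt = 0 − Q_out C = −Q_out m/V(t).
dm/m = −Q_out dt/(V₀ + 9.5000 t); integrating gives ln(m/m₀) = −(Q_out/(Q_in−Q_out)) ln(V/V₀).
m = m₀ (V₀/V)^(Q_out/(Q_in−Q_out)) = 15.7 × (1400/4259.5)^(3.2000) = 0.44623 g.
C = m/V = 0.44623/4259.5 = 0.00010476 g/gal.

0.000105 g/gal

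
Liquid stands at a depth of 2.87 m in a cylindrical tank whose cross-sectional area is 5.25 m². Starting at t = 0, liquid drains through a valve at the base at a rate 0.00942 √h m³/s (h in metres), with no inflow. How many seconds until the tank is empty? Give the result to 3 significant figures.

With no inflow, A dh/dt = −0.00942 √h.
∫ h^(−1/2) dh = −(0.00942/A) ∫ dt, giving 2√h = 2√h₀ − (0.00942/A) t.
Tank is empty when √h = 0: t_empty = 2A√h₀/0.00942.
t_empty = 2·5.25·√2.87/0.00942 = 10.500·1.6941/0.00942 = 1888.3 s.

1890 s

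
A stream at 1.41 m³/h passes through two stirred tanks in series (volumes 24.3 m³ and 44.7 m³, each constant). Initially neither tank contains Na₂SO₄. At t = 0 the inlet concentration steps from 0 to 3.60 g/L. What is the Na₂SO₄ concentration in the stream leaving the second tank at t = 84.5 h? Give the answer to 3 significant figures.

Each tank obeys Vᵢ dCᵢ/dt = Q(Cᵢ₋₁ − Cᵢ), so τᵢ = Vᵢ/Q.
τ₁ = 24.3/1.41 = 17.234 h; τ₂ = 44.7/1.41 = 31.702 h.
Solving the cascade with C₁(0)=C₂(0)=0 gives C₂(t) = C_in[1 − (τ₁ e^(−t/τ₁) − τ₂ e^(−t/τ₂))/(τ₁ − τ₂)].
At t = 84.5: e^(−t/τ₁) = 0.0074236, e^(−t/τ₂) = 0.069569.
C₂ = 3.60·[1 − (17.234·0.0074236 − 31.702·0.069569)/(-14.468)] = 3.60·0.85640 = 3.0831 g/L.

3.08 g/L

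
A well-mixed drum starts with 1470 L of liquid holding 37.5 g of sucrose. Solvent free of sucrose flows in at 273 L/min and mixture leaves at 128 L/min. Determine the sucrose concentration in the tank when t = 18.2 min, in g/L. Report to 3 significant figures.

0.00368 g/L

Total volume: dV/dt = Q_in − Q_out = 145.00 L/min, so V(t) = 1470 + 145.00 t and V(18.2) = 4109.0 L.
No sucrose enters, so dm/dt = −Q_out · (m/V).
dm/m = −Q_out dt/(V₀ + 145.00 t); integrating gives ln(m/m₀) = −(Q_out/(Q_in−Q_out)) ln(V/V₀).
m = m₀ (V₀/V)^(Q_out/(Q_in−Q_out)) = 37.5 × (1470/4109.0)^(0.88276) = 15.134 g.
C = m/V = 15.134/4109.0 = 0.0036831 g/L.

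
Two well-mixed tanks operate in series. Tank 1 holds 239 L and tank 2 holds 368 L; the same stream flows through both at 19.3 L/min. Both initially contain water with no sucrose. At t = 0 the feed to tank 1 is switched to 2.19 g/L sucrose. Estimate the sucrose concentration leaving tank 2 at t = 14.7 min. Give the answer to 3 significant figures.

0.538 g/L

Time constants: τᵢ = Vᵢ/Q for each well-mixed tank.
τ₁ = 239/19.3 = 12.383 min; τ₂ = 368/19.3 = 19.067 min.
Tank 1: C₁ = C_in(1 − e^(−t/τ₁)). Tank 2 (τ₁ ≠ τ₂): C₂ = C_in[1 − (τ₁ e^(−t/τ₁) − τ₂ e^(−t/τ₂))/(τ₁ − τ₂)].
At t = 14.7: e^(−t/τ₁) = 0.30511, e^(−t/τ₂) = 0.46257.
C₂ = 2.19·[1 − (12.383·0.30511 − 19.067·0.46257)/(-6.6839)] = 2.19·0.24570 = 0.53808 g/L.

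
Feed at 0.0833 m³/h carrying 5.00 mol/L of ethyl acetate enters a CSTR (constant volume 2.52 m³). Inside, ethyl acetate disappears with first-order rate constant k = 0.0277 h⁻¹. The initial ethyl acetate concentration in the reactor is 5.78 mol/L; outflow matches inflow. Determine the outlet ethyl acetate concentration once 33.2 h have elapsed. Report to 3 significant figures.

Accumulation = in − out − consumed: V dC/dt = Q C_in − Q C − k V C.
dC/dt = (Q/V) C_in − (Q/V + k) C; effective rate a = Q/V + k = 0.033056 + 0.0277 = 0.060756 h⁻¹.
C_ss = Q C_in/(Q + kV) = 2.7204 mol/L; C(t) = C_ss + (C₀ − C_ss) e^(−a t).
C(33.2) = 2.7204 + (3.0596)·e^(−0.060756·33.2) = 2.7204 + (3.0596)·0.13304 = 3.1274 mol/L.

3.13 mol/L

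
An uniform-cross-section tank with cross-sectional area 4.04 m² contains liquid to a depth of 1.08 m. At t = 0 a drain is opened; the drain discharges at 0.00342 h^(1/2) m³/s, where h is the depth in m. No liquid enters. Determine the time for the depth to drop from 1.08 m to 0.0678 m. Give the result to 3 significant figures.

1840 s

A dh/dt = −Q_out = −0.00342 √h.
This is separable: 2 d(√h)/dt = −0.00342/A, so √h = √h₀ − (0.00342/(2A)) t.
t = 2A(√h₀ − √h)/0.00342 = 2·4.04·(√1.08 − √0.0678)/0.00342
  = 8.0800 × (1.0392 − 0.26038) / 0.00342 = 1840.1 s.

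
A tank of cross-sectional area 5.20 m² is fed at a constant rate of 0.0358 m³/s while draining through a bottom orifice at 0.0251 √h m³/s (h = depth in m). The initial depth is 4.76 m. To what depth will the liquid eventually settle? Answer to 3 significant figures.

Volume balance on the tank: A dh/dt = Q_in − 0.0251 √h. At steady state dh/dt = 0:
Q_in = 0.0251 √h_ss ⇒ √h_ss = 0.0358/0.0251 = 1.4263.
h_ss = 1.4263² = 2.0343 m. (Since h₀ = 4.76 m > h_ss, the level will fall toward this value.)

2.03 m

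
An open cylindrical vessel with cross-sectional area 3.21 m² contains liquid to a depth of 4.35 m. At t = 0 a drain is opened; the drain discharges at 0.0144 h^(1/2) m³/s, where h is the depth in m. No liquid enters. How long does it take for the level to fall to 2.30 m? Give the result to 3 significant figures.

Accumulation of liquid (constant cross-section A): A dh/dt = −0.0144 √h.
Separate and integrate: 2(√h − √h₀) = −(0.0144/A) t.
t = 2A(√h₀ − √h)/0.0144 = 2·3.21·(√4.35 − √2.30)/0.0144
  = 6.4200 × (2.0857 − 1.5166) / 0.0144 = 253.72 s.

254 s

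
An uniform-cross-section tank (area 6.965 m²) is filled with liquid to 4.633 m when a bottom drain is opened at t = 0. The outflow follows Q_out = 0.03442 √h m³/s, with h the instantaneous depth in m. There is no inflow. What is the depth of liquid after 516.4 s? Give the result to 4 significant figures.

Mass balance (ρ constant): A dh/dt = −0.03442 √h.
This is separable: 2 d(√h)/dt = −0.03442/A, so √h = √h₀ − (0.03442/(2A)) t.
√h = √4.633 − 0.03442·516.4/(2·6.965) = 2.15244 − 1.27599 = 0.876454.
h = 0.876454² = 0.768172 m.

0.7682 m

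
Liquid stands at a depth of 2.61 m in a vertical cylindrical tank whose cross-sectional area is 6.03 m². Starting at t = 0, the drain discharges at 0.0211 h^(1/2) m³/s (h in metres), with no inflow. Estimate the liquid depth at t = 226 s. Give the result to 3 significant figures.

Volume balance on the tank: A dh/dt = −0.0211 √h.
This is separable: 2 d(√h)/dt = −0.0211/A, so √h = √h₀ − (0.0211/(2A)) t.
√h = √2.61 − 0.0211·226/(2·6.03) = 1.6155 − 0.39541 = 1.2201.
h = 1.2201² = 1.4887 m.

1.49 m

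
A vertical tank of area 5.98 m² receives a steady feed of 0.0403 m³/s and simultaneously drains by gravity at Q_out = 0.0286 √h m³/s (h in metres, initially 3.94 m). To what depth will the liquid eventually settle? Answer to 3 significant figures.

A dh/dt = Q_in − 0.0286 √h. Steady state requires inflow = outflow:
Q_in = 0.0286 √h_ss ⇒ √h_ss = 0.0403/0.0286 = 1.4091.
h_ss = 1.4091² = 1.9855 m. (Since h₀ = 3.94 m > h_ss, the level will fall toward this value.)

1.99 m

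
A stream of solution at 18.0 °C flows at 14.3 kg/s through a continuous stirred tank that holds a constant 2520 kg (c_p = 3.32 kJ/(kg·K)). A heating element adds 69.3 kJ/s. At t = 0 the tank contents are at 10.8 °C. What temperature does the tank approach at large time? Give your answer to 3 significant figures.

First-law balance (no shaft work): M c_p dT/dt = ṁ c_p (T_in − T) + 69.3.
At steady state dT/dt = 0 ⇒ T_ss = T_in + Q̇/(ṁ c_p) = 18.0 + 69.3/(14.3·3.32) = 19.460 °C.

19.5 °C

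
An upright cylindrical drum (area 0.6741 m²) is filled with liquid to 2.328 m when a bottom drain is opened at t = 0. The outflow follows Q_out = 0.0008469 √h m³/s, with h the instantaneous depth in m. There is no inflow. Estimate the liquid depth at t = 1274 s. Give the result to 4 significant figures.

0.5263 m

With no inflow, A dh/dt = −0.0008469 √h.
Separate and integrate: 2(√h − √h₀) = −(0.0008469/A) t.
√h = √2.328 − 0.0008469·1274/(2·0.6741) = 1.52578 − 0.800290 = 0.725489.
h = 0.725489² = 0.526334 m.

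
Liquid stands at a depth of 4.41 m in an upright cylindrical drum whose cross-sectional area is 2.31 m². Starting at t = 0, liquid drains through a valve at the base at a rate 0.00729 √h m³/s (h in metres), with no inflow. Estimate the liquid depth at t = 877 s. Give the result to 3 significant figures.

0.513 m

Mass balance (ρ constant): A dh/dt = −0.00729 √h.
This is separable: 2 d(√h)/dt = −0.00729/A, so √h = √h₀ − (0.00729/(2A)) t.
√h = √4.41 − 0.00729·877/(2·2.31) = 2.1000 − 1.3838 = 0.71616.
h = 0.71616² = 0.51289 m.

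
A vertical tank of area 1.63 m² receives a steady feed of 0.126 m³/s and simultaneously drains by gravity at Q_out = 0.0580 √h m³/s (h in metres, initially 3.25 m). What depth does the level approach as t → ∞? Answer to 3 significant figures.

Level balance: A dh/dt = 0.126 − 0.0580 √h. Setting dh/dt = 0:
Q_in = 0.0580 √h_ss ⇒ √h_ss = 0.126/0.0580 = 2.1724.
h_ss = 2.1724² = 4.7194 m. (Since h₀ = 3.25 m < h_ss, the level will rise toward this value.)

4.72 m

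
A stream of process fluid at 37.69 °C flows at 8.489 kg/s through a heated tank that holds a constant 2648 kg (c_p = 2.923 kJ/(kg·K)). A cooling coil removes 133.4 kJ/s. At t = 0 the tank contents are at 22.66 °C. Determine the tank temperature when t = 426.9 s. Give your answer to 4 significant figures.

First-law balance (no shaft work): M c_p dT/dt = ṁ c_p (T_in − T) − 133.4.
τ = M/ṁ = 311.933 s; T_ss = T_in − Q̇/(ṁ c_p) = 37.69 − 133.4/(8.489·2.923) = 32.3139 °C.
T approaches T_ss exponentially: T(t) = T_ss + (T₀ − T_ss) e^(−t/τ).
T(426.9) = 32.3139 + (-9.65386)·e^(−426.9/311.933) = 32.3139 + (-9.65386)·0.254472 = 29.8572 °C.

29.86 °C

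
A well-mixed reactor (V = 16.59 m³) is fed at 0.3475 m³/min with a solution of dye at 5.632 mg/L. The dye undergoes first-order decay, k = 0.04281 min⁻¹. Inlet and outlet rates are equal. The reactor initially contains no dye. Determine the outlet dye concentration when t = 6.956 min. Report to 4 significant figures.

0.6628 mg/L

Species balance: V dC/dt = Q C_in − Q C − k V C.
dC/dt = (Q/V) C_in − (Q/V + k) C; effective rate a = Q/V + k = 0.0209464 + 0.04281 = 0.0637564 min⁻¹.
C_ss = Q C_in/(Q + kV) = 1.85032 mg/L; C(t) = C_ss + (C₀ − C_ss) e^(−a t).
C(6.956) = 1.85032 + (-1.85032)·e^(−0.0637564·6.956) = 1.85032 + (-1.85032)·0.641793 = 0.662798 mg/L.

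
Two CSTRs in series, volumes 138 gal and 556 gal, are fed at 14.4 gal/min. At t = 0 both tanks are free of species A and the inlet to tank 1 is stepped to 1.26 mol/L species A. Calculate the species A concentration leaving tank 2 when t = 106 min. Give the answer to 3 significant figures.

Time constants: τᵢ = Vᵢ/Q for each well-mixed tank.
τ₁ = 138/14.4 = 9.5833 min; τ₂ = 556/14.4 = 38.611 min.
Tank 1: C₁ = C_in(1 − e^(−t/τ₁)). Tank 2 (τ₁ ≠ τ₂): C₂ = C_in[1 − (τ₁ e^(−t/τ₁) − τ₂ e^(−t/τ₂))/(τ₁ − τ₂)].
At t = 106: e^(−t/τ₁) = 1.5715e-05, e^(−t/τ₂) = 0.064228.
C₂ = 1.26·[1 − (9.5833·1.5715e-05 − 38.611·0.064228)/(-29.028)] = 1.26·0.91457 = 1.1524 mol/L.

1.15 mol/L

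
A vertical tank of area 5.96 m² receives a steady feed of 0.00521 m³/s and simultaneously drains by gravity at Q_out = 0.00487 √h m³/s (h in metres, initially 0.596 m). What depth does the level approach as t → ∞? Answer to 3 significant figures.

1.14 m

Mass balance (ρ constant): A dh/dt = Q_in − 0.00487 √h. At steady state dh/dt = 0:
Q_in = 0.00487 √h_ss ⇒ √h_ss = 0.00521/0.00487 = 1.0698.
h_ss = 1.0698² = 1.1445 m. (Since h₀ = 0.596 m < h_ss, the level will rise toward this value.)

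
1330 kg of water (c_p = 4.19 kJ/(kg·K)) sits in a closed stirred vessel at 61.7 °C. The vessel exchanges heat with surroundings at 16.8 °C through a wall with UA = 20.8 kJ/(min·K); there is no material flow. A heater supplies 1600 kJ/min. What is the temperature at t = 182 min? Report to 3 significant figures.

77.5 °C

First-law balance (no shaft work): M c_p dT/dt = −UA(T − T_amb) + Q̇.
dT/dt = (T_ss − T)/τ with T_ss = T_amb + Q̇/UA = 16.8 + 1600/20.8 = 93.723 °C, τ = M c_p/UA = 1330·4.19/20.8 = 267.92 min.
T approaches T_ss exponentially: T(t) = T_ss + (T₀ − T_ss) e^(−t/τ).
T(182) = 93.723 + (-32.023)·0.50697 = 77.488 °C.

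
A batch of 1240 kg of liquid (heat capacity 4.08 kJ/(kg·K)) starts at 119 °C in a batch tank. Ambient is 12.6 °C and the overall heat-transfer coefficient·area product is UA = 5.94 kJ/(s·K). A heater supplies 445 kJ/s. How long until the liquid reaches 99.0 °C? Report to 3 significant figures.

859 s

M c_p dT/dt = −UA(T − T_amb) + Q̇.
τ = M c_p/UA = 851.72 s; T_ss = T_amb + Q̇/UA = 12.6 + 445/5.94 = 87.516 °C.
T(t) = T_ss + (T₀ − T_ss)e^(−t/τ); set T = 99.0:
t = −τ ln[(T − T_ss)/(T₀ − T_ss)] = −851.72 · ln(0.36476) = 858.97 s.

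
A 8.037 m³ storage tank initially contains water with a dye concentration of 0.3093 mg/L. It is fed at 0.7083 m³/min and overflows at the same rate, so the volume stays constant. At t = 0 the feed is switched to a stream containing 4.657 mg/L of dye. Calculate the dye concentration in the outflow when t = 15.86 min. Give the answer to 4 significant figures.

Accumulation = in − out for the solute gives V dC/dt = Q(C_in − C).
Time constant τ = V/Q = 8.037/0.7083 = 11.3469 min.
This is linear first-order; C(t) = C_in + (C₀ − C_in) e^(−t/τ).
C(15.86) = 4.657 + (0.3093 − 4.657)·e^(−15.86/11.3469) = 4.657 + (-4.34770)·0.247155 = 3.58244 mg/L.

3.582 mg/L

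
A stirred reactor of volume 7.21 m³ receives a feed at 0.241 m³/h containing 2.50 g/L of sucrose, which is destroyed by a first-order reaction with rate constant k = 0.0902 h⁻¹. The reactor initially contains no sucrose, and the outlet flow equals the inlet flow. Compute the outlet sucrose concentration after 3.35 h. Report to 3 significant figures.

0.229 g/L

Accumulation = in − out − consumed: V dC/dt = Q C_in − Q C − k V C.
This is linear with rate a = Q/V + k = 0.12363 h⁻¹.
C_ss = Q C_in/(Q + kV) = 0.67595 g/L; C(t) = C_ss + (C₀ − C_ss) e^(−a t).
C(3.35) = 0.67595 + (-0.67595)·e^(−0.12363·3.35) = 0.67595 + (-0.67595)·0.66090 = 0.22921 g/L.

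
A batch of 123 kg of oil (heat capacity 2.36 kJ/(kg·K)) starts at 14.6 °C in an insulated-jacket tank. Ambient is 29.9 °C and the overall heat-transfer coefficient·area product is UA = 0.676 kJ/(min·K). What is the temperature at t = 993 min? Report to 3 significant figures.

Heat balance on the well-mixed liquid: M c_p dT/dt = −UA(T − T_amb).
dT/dt = (T_ss − T)/τ with T_ss = T_amb = 29.900 °C, τ = M c_p/UA = 123·2.36/0.676 = 429.41 min.
Solution: T(t) = T_ss + (T₀ − T_ss) e^(−t/τ).
T(993) = 29.900 + (-15.300)·0.099015 = 28.385 °C.

28.4 °C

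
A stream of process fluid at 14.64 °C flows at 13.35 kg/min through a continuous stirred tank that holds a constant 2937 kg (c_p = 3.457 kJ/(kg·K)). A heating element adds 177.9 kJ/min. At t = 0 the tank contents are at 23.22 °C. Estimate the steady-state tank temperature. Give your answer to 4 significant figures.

M c_p dT/dt = ṁ c_p (T_in − T) + Q̇.
At steady state dT/dt = 0 ⇒ T_ss = T_in + Q̇/(ṁ c_p) = 14.64 + 177.9/(13.35·3.457) = 18.4947 °C.

18.49 °C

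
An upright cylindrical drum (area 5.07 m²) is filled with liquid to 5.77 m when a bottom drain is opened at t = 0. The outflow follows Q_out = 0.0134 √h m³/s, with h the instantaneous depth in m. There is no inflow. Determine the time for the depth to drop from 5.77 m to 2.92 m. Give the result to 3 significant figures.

With no inflow, A dh/dt = −0.0134 √h.
∫ h^(−1/2) dh = −(0.0134/A) ∫ dt, giving 2√h = 2√h₀ − (0.0134/A) t.
t = 2A(√h₀ − √h)/0.0134 = 2·5.07·(√5.77 − √2.92)/0.0134
  = 10.140 × (2.4021 − 1.7088) / 0.0134 = 524.62 s.

525 s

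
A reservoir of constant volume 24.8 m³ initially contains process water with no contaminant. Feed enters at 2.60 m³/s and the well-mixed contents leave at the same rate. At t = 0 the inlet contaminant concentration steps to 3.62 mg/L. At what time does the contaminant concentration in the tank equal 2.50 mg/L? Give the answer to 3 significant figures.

Transient balance on the dissolved component: V dC/dt = Q(C_in − C), so τ = V/Q = 9.5385 s.
C(t) = C_in + (C₀ − C_in) e^(−t/τ). Set C = 2.50 and solve for t:
e^(−t/τ) = (C − C_in)/(C₀ − C_in) = (2.50 − 3.62)/(0 − 3.62) = 0.30939
t = −τ ln(…) = 9.5385 × 1.1731 = 11.190 s.

11.2 s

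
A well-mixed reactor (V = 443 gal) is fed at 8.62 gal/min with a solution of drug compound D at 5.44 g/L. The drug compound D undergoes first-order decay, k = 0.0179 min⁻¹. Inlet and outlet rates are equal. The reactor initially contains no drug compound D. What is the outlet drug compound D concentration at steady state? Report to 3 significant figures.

Accumulation = in − out − consumed: V dC/dt = Q C_in − Q C − k V C.
Steady state (dC/dt = 0): C_ss = Q C_in/(Q + kV) = C_in/(1 + kV/Q).
C_ss = 8.62·5.44/(8.62 + 0.0179·443) = 46.893/16.550 = 2.8335 g/L.

2.83 g/L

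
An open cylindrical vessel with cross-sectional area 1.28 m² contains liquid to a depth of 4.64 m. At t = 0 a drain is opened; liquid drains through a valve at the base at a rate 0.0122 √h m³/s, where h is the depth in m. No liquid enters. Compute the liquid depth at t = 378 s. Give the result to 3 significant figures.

Accumulation of liquid (constant cross-section A): A dh/dt = −0.0122 √h.
Separate and integrate: 2(√h − √h₀) = −(0.0122/A) t.
√h = √4.64 − 0.0122·378/(2·1.28) = 2.1541 − 1.8014 = 0.35266.
h = 0.35266² = 0.12437 m.

0.124 m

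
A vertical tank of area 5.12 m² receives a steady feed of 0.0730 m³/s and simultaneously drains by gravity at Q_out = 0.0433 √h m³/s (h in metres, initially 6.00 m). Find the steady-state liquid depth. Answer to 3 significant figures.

A dh/dt = Q_in − 0.0433 √h. Steady state requires inflow = outflow:
Q_in = 0.0433 √h_ss ⇒ √h_ss = 0.0730/0.0433 = 1.6859.
h_ss = 1.6859² = 2.8423 m. (Since h₀ = 6.00 m > h_ss, the level will fall toward this value.)

2.84 m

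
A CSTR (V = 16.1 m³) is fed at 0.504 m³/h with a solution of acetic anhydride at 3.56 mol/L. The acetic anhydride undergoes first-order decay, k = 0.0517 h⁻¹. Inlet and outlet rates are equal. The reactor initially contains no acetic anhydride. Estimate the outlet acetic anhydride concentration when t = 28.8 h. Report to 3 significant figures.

Accumulation = in − out − consumed: V dC/dt = Q C_in − Q C − k V C.
dC/dt = (Q/V) C_in − (Q/V + k) C; effective rate a = Q/V + k = 0.031304 + 0.0517 = 0.083004 h⁻¹.
C_ss = Q C_in/(Q + kV) = 1.3426 mol/L; C(t) = C_ss + (C₀ − C_ss) e^(−a t).
C(28.8) = 1.3426 + (-1.3426)·e^(−0.083004·28.8) = 1.3426 + (-1.3426)·0.091582 = 1.2197 mol/L.

1.22 mol/L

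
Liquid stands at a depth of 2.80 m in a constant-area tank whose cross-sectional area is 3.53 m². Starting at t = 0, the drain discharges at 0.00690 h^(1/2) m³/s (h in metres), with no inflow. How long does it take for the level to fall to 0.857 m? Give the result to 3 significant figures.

Volume balance on the tank: A dh/dt = −0.00690 √h.
Separate and integrate: 2(√h − √h₀) = −(0.00690/A) t.
t = 2A(√h₀ − √h)/0.00690 = 2·3.53·(√2.80 − √0.857)/0.00690
  = 7.0600 × (1.6733 − 0.92574) / 0.00690 = 764.91 s.

765 s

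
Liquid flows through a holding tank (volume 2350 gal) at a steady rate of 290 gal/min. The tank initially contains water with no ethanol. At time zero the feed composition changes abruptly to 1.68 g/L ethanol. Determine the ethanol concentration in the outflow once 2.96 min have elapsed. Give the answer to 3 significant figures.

Mass balance on the solute (V constant): V dC/dt = Q(C_in − C).
So dC/dt = (C_in − C)/τ with τ = V/Q = 2350/290 = 8.1034 min.
Solution: C(t) = C_in + (C₀ − C_in) e^(−t/τ).
C(2.96) = 1.68 + (0 − 1.68)·e^(−2.96/8.1034) = 1.68 + (-1.6800)·0.69400 = 0.51407 g/L.

0.514 g/L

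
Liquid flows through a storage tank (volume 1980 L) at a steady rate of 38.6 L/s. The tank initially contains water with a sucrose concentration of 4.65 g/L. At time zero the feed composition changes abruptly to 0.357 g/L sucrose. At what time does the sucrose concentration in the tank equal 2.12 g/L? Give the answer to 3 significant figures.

Species balance: V dC/dt = Q(C_in − C) ⇒ τ = V/Q = 51.295 s.
C(t) = C_in + (C₀ − C_in) e^(−t/τ). Set C = 2.12 and solve for t:
e^(−t/τ) = (C − C_in)/(C₀ − C_in) = (2.12 − 0.357)/(4.65 − 0.357) = 0.41067
t = −τ ln(…) = 51.295 × 0.88997 = 45.651 s.

45.7 s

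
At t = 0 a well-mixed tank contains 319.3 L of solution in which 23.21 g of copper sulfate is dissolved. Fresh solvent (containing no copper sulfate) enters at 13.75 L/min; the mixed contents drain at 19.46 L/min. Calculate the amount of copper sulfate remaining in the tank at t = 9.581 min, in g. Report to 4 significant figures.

Total volume: dV/dt = Q_in − Q_out = -5.71000 L/min, so V(t) = 319.3 − 5.71000 t and V(9.581) = 264.592 L.
Species balance (pure solvent in): dm/dt = −Q_out · m/V(t).
Separate: dm/m = −Q_out dt/V(t) ⇒ ln(m/m₀) = −(Q_out/(Q_in−Q_out)) ln(V/V₀).
m = m₀ (V₀/V)^(Q_out/(Q_in−Q_out)) = 23.21 × (319.3/264.592)^(-3.40806) = 12.2322 g.

12.23 g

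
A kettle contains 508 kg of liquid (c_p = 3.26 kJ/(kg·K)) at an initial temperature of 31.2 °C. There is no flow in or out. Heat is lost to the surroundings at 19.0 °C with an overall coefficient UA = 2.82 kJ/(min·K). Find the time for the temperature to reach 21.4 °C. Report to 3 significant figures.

Lumped-capacitance energy balance: M c_p dT/dt = UA(T_amb − T).
τ = M c_p/UA = 587.26 min; T_ss = T_amb = 19.000 °C.
T(t) = T_ss + (T₀ − T_ss)e^(−t/τ); set T = 21.4:
t = −τ ln[(T − T_ss)/(T₀ − T_ss)] = −587.26 · ln(0.19672) = 954.87 min.

955 min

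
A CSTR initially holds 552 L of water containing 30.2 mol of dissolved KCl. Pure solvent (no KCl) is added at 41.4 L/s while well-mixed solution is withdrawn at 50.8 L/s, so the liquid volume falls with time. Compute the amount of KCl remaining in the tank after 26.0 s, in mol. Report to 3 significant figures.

1.28 mol

Total volume: dV/dt = Q_in − Q_out = -9.4000 L/s, so V(t) = 552 − 9.4000 t and V(26.0) = 307.60 L.
No KCl enters, so dm/dt = −Q_out · (m/V).
dm/m = −Q_out dt/(V₀ − 9.4000 t); integrating gives ln(m/m₀) = −(Q_out/(Q_in−Q_out)) ln(V/V₀).
m = m₀ (V₀/V)^(Q_out/(Q_in−Q_out)) = 30.2 × (552/307.60)^(-5.4043) = 1.2811 mol.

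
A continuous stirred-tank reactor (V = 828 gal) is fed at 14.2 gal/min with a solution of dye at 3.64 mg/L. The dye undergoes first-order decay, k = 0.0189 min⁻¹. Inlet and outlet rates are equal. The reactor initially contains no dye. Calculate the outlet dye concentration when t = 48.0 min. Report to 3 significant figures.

V dC/dt = Q(C_in − C) − k V C.
This is linear with rate a = Q/V + k = 0.036050 min⁻¹.
C_ss = Q C_in/(Q + kV) = 1.7316 mg/L; C(t) = C_ss + (C₀ − C_ss) e^(−a t).
C(48.0) = 1.7316 + (-1.7316)·e^(−0.036050·48.0) = 1.7316 + (-1.7316)·0.17722 = 1.4248 mg/L.

1.42 mg/L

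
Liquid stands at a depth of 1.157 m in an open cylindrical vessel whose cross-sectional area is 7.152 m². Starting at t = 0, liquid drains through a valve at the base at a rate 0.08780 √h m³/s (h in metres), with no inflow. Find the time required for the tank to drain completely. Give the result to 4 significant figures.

Accumulation of liquid (constant cross-section A): A dh/dt = −0.08780 √h.
Separate and integrate: 2(√h − √h₀) = −(0.08780/A) t.
Set h = 0: 2√h₀ = (0.08780/A) t_empty ⇒ t_empty = 2A√h₀/0.08780.
t_empty = 2·7.152·√1.157/0.08780 = 14.3040·1.07564/0.08780 = 175.239 s.

175.2 s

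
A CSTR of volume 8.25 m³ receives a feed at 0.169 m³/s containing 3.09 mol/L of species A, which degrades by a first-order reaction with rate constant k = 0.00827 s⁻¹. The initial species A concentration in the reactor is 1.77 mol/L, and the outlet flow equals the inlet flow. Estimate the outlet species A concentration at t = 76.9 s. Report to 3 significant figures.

Species balance: V dC/dt = Q C_in − Q C − k V C.
dC/dt = (Q/V) C_in − (Q/V + k) C; effective rate a = Q/V + k = 0.020485 + 0.00827 = 0.028755 s⁻¹.
C_ss = Q C_in/(Q + kV) = 2.2013 mol/L; C(t) = C_ss + (C₀ − C_ss) e^(−a t).
C(76.9) = 2.2013 + (-0.43130)·e^(−0.028755·76.9) = 2.2013 + (-0.43130)·0.10956 = 2.1540 mol/L.

2.15 mol/L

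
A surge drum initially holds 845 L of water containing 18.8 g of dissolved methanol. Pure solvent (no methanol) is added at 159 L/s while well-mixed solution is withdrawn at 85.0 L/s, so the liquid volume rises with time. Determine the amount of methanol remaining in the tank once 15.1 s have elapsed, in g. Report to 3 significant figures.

Let m(t) be the amount of methanol. Volume: V(t) = V₀ + (Q_in − Q_out) t = 845 + 74.000 t; V(15.1) = 1962.4 L.
Solute balance: dm/dt = 0 − Q_out C = −Q_out m/V(t).
dm/m = −Q_out dt/(V₀ + 74.000 t); integrating gives ln(m/m₀) = −(Q_out/(Q_in−Q_out)) ln(V/V₀).
m = m₀ (V₀/V)^(Q_out/(Q_in−Q_out)) = 18.8 × (845/1962.4)^(1.1486) = 7.1422 g.

7.14 g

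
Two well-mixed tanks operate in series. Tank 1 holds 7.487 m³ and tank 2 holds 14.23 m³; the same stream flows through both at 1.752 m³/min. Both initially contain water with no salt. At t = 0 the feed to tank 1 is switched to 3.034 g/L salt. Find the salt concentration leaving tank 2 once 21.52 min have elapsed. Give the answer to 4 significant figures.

2.603 g/L

Time constants: τᵢ = Vᵢ/Q for each well-mixed tank.
τ₁ = 7.487/1.752 = 4.27340 min; τ₂ = 14.23/1.752 = 8.12215 min.
Solving the cascade with C₁(0)=C₂(0)=0 gives C₂(t) = C_in[1 − (τ₁ e^(−t/τ₁) − τ₂ e^(−t/τ₂))/(τ₁ − τ₂)].
At t = 21.52: e^(−t/τ₁) = 0.00650099, e^(−t/τ₂) = 0.0706833.
C₂ = 3.034·[1 − (4.27340·0.00650099 − 8.12215·0.0706833)/(-3.84874)] = 3.034·0.858053 = 2.60333 g/L.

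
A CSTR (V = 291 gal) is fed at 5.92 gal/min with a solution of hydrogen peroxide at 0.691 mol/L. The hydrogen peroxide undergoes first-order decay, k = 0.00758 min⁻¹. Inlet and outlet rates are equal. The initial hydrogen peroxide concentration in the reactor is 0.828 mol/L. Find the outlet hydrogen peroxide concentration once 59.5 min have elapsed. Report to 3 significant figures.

Accumulation = in − out − consumed: V dC/dt = Q C_in − Q C − k V C.
This is linear with rate a = Q/V + k = 0.027924 min⁻¹.
C_ss = Q C_in/(Q + kV) = 0.50342 mol/L; C(t) = C_ss + (C₀ − C_ss) e^(−a t).
C(59.5) = 0.50342 + (0.32458)·e^(−0.027924·59.5) = 0.50342 + (0.32458)·0.18986 = 0.56505 mol/L.

0.565 mol/L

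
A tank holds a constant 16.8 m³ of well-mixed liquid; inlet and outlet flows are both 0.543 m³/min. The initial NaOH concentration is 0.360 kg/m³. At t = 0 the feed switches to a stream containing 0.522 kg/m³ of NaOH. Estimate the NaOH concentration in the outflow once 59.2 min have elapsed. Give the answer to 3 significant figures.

0.498 kg/m³

Accumulation = in − out for the solute gives V dC/dt = Q(C_in − C).
Rewrite as dC/dt + C/τ = C_in/τ, τ = V/Q = 30.939 min.
Solution: C(t) = C_in + (C₀ − C_in) e^(−t/τ).
C(59.2) = 0.522 + (0.360 − 0.522)·e^(−59.2/30.939) = 0.522 + (-0.16200)·0.14757 = 0.49809 kg/m³.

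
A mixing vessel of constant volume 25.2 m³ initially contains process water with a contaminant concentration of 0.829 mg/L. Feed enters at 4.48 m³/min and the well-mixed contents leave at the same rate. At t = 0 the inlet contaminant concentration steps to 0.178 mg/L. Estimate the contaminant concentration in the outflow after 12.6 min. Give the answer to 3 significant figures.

Transient balance on the dissolved component: V dC/dt = Q(C_in − C).
Time constant τ = V/Q = 25.2/4.48 = 5.6250 min.
Solution: C(t) = C_in + (C₀ − C_in) e^(−t/τ).
C(12.6) = 0.178 + (0.829 − 0.178)·e^(−12.6/5.6250) = 0.178 + (0.65100)·0.10646 = 0.24730 mg/L.

0.247 mg/L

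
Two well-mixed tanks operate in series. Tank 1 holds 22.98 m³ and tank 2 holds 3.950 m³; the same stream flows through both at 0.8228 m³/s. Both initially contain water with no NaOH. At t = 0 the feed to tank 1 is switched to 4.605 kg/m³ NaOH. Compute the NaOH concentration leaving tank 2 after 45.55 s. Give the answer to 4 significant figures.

3.517 kg/m³

Each tank obeys Vᵢ dCᵢ/dt = Q(Cᵢ₋₁ − Cᵢ), so τᵢ = Vᵢ/Q.
τ₁ = 22.98/0.8228 = 27.9290 s; τ₂ = 3.950/0.8228 = 4.80068 s.
Tank 1: C₁ = C_in(1 − e^(−t/τ₁)). Tank 2 (τ₁ ≠ τ₂): C₂ = C_in[1 − (τ₁ e^(−t/τ₁) − τ₂ e^(−t/τ₂))/(τ₁ − τ₂)].
At t = 45.55: e^(−t/τ₁) = 0.195749, e^(−t/τ₂) = 7.57374e-05.
C₂ = 4.605·[1 − (27.9290·0.195749 − 4.80068·7.57374e-05)/(23.1283)] = 4.605·0.763635 = 3.51654 kg/m³.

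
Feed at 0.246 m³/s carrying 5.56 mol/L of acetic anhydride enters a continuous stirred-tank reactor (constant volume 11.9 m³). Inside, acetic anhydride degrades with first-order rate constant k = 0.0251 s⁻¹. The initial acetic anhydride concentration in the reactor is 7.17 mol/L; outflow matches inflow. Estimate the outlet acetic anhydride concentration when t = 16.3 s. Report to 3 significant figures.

4.72 mol/L

Species balance: V dC/dt = Q C_in − Q C − k V C.
dC/dt = (Q/V) C_in − (Q/V + k) C; effective rate a = Q/V + k = 0.020672 + 0.0251 = 0.045772 s⁻¹.
C_ss = Q C_in/(Q + kV) = 2.5111 mol/L; C(t) = C_ss + (C₀ − C_ss) e^(−a t).
C(16.3) = 2.5111 + (4.6589)·e^(−0.045772·16.3) = 2.5111 + (4.6589)·0.47422 = 4.7204 mol/L.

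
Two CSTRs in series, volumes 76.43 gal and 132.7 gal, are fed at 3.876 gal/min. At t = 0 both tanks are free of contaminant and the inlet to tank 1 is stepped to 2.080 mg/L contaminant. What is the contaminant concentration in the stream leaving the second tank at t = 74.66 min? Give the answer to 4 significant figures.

1.590 mg/L

Species balance on tank i: dCᵢ/dt = (Cᵢ₋₁ − Cᵢ)/τᵢ with τᵢ = Vᵢ/Q.
τ₁ = 76.43/3.876 = 19.7188 min; τ₂ = 132.7/3.876 = 34.2363 min.
Tank 1: C₁ = C_in(1 − e^(−t/τ₁)). Tank 2 (τ₁ ≠ τ₂): C₂ = C_in[1 − (τ₁ e^(−t/τ₁) − τ₂ e^(−t/τ₂))/(τ₁ − τ₂)].
At t = 74.66: e^(−t/τ₁) = 0.0226808, e^(−t/τ₂) = 0.112960.
C₂ = 2.080·[1 − (19.7188·0.0226808 − 34.2363·0.112960)/(-14.5175)] = 2.080·0.764417 = 1.58999 mg/L.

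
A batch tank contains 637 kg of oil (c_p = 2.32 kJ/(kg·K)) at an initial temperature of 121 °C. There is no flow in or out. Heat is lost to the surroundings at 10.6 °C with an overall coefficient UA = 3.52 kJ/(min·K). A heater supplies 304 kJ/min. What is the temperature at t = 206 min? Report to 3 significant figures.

112 °C

First-law balance (no shaft work): M c_p dT/dt = −UA(T − T_amb) + Q̇.
dT/dt = (T_ss − T)/τ with T_ss = T_amb + Q̇/UA = 10.6 + 304/3.52 = 96.964 °C, τ = M c_p/UA = 637·2.32/3.52 = 419.84 min.
This is linear first-order; T(t) = T_ss + (T₀ − T_ss) e^(−t/τ).
T(206) = 96.964 + (24.036)·0.61222 = 111.68 °C.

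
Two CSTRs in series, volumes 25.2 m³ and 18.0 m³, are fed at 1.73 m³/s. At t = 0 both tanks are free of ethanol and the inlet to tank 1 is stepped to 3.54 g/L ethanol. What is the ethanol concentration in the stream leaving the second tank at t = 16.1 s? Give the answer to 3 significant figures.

1.32 g/L

Each tank obeys Vᵢ dCᵢ/dt = Q(Cᵢ₋₁ − Cᵢ), so τᵢ = Vᵢ/Q.
τ₁ = 25.2/1.73 = 14.566 s; τ₂ = 18.0/1.73 = 10.405 s.
Tank 1: C₁ = C_in(1 − e^(−t/τ₁)). Tank 2 (τ₁ ≠ τ₂): C₂ = C_in[1 − (τ₁ e^(−t/τ₁) − τ₂ e^(−t/τ₂))/(τ₁ − τ₂)].
At t = 16.1: e^(−t/τ₁) = 0.33112, e^(−t/τ₂) = 0.21280.
C₂ = 3.54·[1 − (14.566·0.33112 − 10.405·0.21280)/(4.1618)] = 3.54·0.37309 = 1.3207 g/L.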